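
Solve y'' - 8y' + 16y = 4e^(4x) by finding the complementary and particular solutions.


Characteristic polynomial (r - 4)² = 0; repeated root r = 4.
y_h = (C₁ + C₂x)e^(4x). Forcing matches the repeated root (resonance), so try y_p = Ax² e^(4x).
Substitute and solve for A: 2A = 4, so A = 2.
General solution: y = (C₁ + C₂x + 2x²)e^(4x).


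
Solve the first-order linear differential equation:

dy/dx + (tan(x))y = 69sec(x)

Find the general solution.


P(x) = tan(x) ⇒ μ = e^(∫tan(x)dx) = sec(x).
(sec(x) y)' = 69sec²(x) ⇒ sec(x) y = 69tan(x) + C.
Multiply by cos(x): y = 69sin(x) + C·cos(x).


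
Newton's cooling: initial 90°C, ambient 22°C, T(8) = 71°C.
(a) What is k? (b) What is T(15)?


Newton's law: T(t) = T_a + (T₀ - T_a)e^(-kt).
(a) Use T(8) = 71: (71 - 22)/(90 - 22) = e^(-k·8), so k = -ln(0.721)/8 ≈ 0.0410.
(b) Apply k to t = 15: T(15) = 22 + (68)e^(-0.614) ≈ 58.8°C.


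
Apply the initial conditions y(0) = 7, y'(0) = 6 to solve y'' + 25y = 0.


Characteristic roots of r² + 25 = 0 are ±5i, so y = C₁cos(5x) + C₂sin(5x).
Apply y(0) = 7: C₁ = 7. Differentiate and apply y'(0) = 6: 5·C₂ = 6, so C₂ = 6/5.
Particular solution: y = 7cos(5x) + (6/5)sin(5x).


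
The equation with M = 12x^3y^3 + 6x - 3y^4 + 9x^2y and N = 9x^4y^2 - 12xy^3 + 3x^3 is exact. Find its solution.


Check exactness: ∂M/∂y = 36x^3y^2 - 12y^3 + 9x^2 and ∂N/∂x = 36x^3y^2 - 12y^3 + 9x^2; equal, so the equation is exact.
Integrate M with respect to x (treating y as constant): ∫M dx = 3x^4y^3 + 3x^2 - 3xy^4 + 3x^3y + h(y).
Differentiate w.r.t. y and set equal to N: all terms match, so h'(y) = 0 and h is a constant absorbed into C.
General solution: 3x^4y^3 + 3x^2 - 3xy^4 + 3x^3y = C.


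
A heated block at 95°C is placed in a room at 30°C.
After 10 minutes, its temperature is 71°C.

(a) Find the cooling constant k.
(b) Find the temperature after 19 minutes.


Newton's law: T(t) = T_a + (T₀ - T_a)e^(-kt).
(a) Use T(10) = 71: (71 - 30)/(95 - 30) = e^(-k·10), so k = -ln(0.631)/10 ≈ 0.0461.
(b) Apply k to t = 19: T(19) = 30 + (65)e^(-0.876) ≈ 57.1°C.


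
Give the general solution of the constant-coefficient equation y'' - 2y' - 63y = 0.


Characteristic equation: r² - 2r - 63 = 0.
Factor: (r + 7)(r - 9) = 0 ⇒ r = -7, 9 (distinct real).
General solution: y = C₁e^(-7x) + C₂e^(9x).


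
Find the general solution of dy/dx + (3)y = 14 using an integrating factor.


P(x) = 3, Q(x) = 14; integrating factor μ = e^(3x).
(μ y)' = 14e^(3x) ⇒ μ y = (14/3)e^(3x) + C.
Divide by μ: y = 14/3 + Ce^(-3x).


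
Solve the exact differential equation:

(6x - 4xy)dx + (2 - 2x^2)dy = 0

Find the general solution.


Check exactness: ∂M/∂y = -4x and ∂N/∂x = -4x; equal, so the equation is exact.
Integrate M with respect to x (treating y as constant): ∫M dx = 3x^2 - 2x^2y + h(y).
Differentiate w.r.t. y and set equal to N: the x-dependent terms already match, leaving h'(y) = 2. Integrate: h(y) = 2y.
So F(x,y) = 3x^2 + 2y - 2x^2y.
General solution: 3x^2 + 2y - 2x^2y = C.


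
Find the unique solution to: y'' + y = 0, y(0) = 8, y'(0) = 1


Characteristic roots of r² + 1 = 0 are ±1i, so y = C₁cos(x) + C₂sin(x).
Apply y(0) = 8: C₁ = 8. Differentiate and apply y'(0) = 1: 1·C₂ = 1, so C₂ = 1.
Particular solution: y = 8cos(x) + sin(x).


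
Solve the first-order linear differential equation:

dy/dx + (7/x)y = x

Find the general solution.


P(x) = 7/x ⇒ μ = x^7.
(x^7 y)' = x^7·x^1 = x^8.
Integrate: x^7 y = x^9/(9) + C.
Solve for y: y = (1/9)x^2 + C/x^7.


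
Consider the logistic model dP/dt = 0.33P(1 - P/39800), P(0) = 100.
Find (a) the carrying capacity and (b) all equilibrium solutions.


Logistic ODE dP/dt = 0.33P(1 - P/39800) has equilibria where dP/dt = 0, i.e. P = 0 or P = 39800.
The coefficient (1 - P/K) = 0 when P = K, identifying K = 39800 as the carrying capacity.
(a) K = 39800; (b) equilibria P = 0 and P = 39800.


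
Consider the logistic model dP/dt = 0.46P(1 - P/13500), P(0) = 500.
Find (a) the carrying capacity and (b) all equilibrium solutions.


Logistic ODE dP/dt = 0.46P(1 - P/13500) has equilibria where dP/dt = 0, i.e. P = 0 or P = 13500.
The coefficient (1 - P/K) = 0 when P = K, identifying K = 13500 as the carrying capacity.
(a) K = 13500; (b) equilibria P = 0 and P = 13500.


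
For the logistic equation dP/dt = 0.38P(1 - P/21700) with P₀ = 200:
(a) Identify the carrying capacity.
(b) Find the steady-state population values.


Logistic ODE dP/dt = 0.38P(1 - P/21700) has equilibria where dP/dt = 0, i.e. P = 0 or P = 21700.
The coefficient (1 - P/K) = 0 when P = K, identifying K = 21700 as the carrying capacity.
(a) K = 21700; (b) equilibria P = 0 and P = 21700.


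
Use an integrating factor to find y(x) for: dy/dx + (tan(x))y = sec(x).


P(x) = tan(x) ⇒ μ = e^(∫tan(x)dx) = sec(x).
(sec(x) y)' = sec²(x) ⇒ sec(x) y = tan(x) + C.
Multiply by cos(x): y = sin(x) + C·cos(x).


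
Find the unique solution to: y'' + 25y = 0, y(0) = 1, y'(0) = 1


Characteristic roots of r² + 25 = 0 are ±5i, so y = C₁cos(5x) + C₂sin(5x).
Apply y(0) = 1: C₁ = 1. Differentiate and apply y'(0) = 1: 5·C₂ = 1, so C₂ = 1/5.
Particular solution: y = cos(5x) + (1/5)sin(5x).


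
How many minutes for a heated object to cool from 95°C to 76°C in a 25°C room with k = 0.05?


From T(t) = T_a + (T₀ - T_a)e^(-kt), set T(t) = 76:
(76 - 25) / (95 - 25) = e^(-0.05t), so t = -ln(0.729)/0.05 ≈ 6.3 minutes.


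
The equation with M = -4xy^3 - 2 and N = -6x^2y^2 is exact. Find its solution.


Check exactness: ∂M/∂y = -12xy^2 and ∂N/∂x = -12xy^2; equal, so the equation is exact.
Integrate M with respect to x (treating y as constant): ∫M dx = -2x^2y^3 - 2x + h(y).
Differentiate w.r.t. y and set equal to N: all terms match, so h'(y) = 0 and h is a constant absorbed into C.
General solution: -2x^2y^3 - 2x = C.


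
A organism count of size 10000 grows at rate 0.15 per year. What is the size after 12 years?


The ODE dP/dt = 0.15P has solution P(t) = P(0)e^(0.15t).
Substitute P(0) = 10000 and t = 12: P(12) = 10000 e^(1.80) ≈ 60496.


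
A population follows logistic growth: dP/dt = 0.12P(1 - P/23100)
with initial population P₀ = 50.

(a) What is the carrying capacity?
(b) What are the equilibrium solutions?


Logistic ODE dP/dt = 0.12P(1 - P/23100) has equilibria where dP/dt = 0, i.e. P = 0 or P = 23100.
The coefficient (1 - P/K) = 0 when P = K, identifying K = 23100 as the carrying capacity.
(a) K = 23100; (b) equilibria P = 0 and P = 23100.


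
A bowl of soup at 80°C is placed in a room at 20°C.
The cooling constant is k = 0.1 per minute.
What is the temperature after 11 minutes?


Newton's law: dT/dt = -k(T - T_a) has solution T(t) = T_a + (T₀ - T_a)e^(-kt).
Plug in T_a = 20, T₀ = 80, k = 0.1, t = 11: T(11) = 20 + (60)e^(-1.10) ≈ 40.0°C.


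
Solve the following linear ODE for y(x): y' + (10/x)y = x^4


P(x) = 10/x ⇒ μ = x^10.
(x^10 y)' = x^14 ⇒ x^10 y = x^15/(15) + C.
Solve for y: y = (1/15)x^5 + C/x^10.


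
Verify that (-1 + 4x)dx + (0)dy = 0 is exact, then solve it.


Check exactness: ∂M/∂y = 0 and ∂N/∂x = 0; equal, so the equation is exact.
Integrate M with respect to x (treating y as constant): ∫M dx = -x + 2x^2 + h(y).
Differentiate w.r.t. y and set equal to N: all terms match, so h'(y) = 0 and h is a constant absorbed into C.
General solution: -x + 2x^2 = C.


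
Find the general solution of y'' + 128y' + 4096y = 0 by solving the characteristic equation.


Characteristic equation: r² + 128r + 4096 = 0, i.e. (r + 64)² = 0.
Repeated root r = -64; include an x factor for the second linearly independent solution.
General solution: y = (C₁ + C₂x)e^(-64x).


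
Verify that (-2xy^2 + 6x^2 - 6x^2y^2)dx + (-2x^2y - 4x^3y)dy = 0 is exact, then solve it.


Check exactness: ∂M/∂y = -4xy - 12x^2y and ∂N/∂x = -4xy - 12x^2y; equal, so the equation is exact.
Integrate M with respect to x (treating y as constant): ∫M dx = -x^2y^2 + 2x^3 - 2x^3y^2 + h(y).
Differentiate w.r.t. y and set equal to N: all terms match, so h'(y) = 0 and h is a constant absorbed into C.
General solution: -x^2y^2 + 2x^3 - 2x^3y^2 = C.


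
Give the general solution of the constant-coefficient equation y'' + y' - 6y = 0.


Characteristic equation: r² + r - 6 = 0.
Factor: (r - 2)(r + 3) = 0 ⇒ r = 2, -3 (distinct real).
General solution: y = C₁e^(2x) + C₂e^(-3x).


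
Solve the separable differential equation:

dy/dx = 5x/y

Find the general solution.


Separate variables: y dy = 5x dx.
Integrate both sides: y²/2 = (5/2)x^2 + C₀.
Multiply by 2: y² = 5x^2 + C.


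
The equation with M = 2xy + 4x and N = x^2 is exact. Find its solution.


Check exactness: ∂M/∂y = 2x and ∂N/∂x = 2x; equal, so the equation is exact.
Integrate M with respect to x (treating y as constant): ∫M dx = x^2y + 2x^2 + h(y).
Differentiate w.r.t. y and set equal to N: all terms match, so h'(y) = 0 and h is a constant absorbed into C.
General solution: x^2y + 2x^2 = C.


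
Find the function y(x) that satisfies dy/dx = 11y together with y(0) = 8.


General solution of y' = 11y is y = Ce^(11x).
Apply y(0) = 8: C = 8.
Particular solution: y = 8e^(11x).


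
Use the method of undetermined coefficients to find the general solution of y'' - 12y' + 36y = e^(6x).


Characteristic polynomial (r - 6)² = 0; repeated root r = 6.
y_h = (C₁ + C₂x)e^(6x). Forcing matches the repeated root (resonance), so try y_p = Ax² e^(6x).
Substitute and solve for A: 2A = 1, so A = 1/2.
General solution: y = (C₁ + C₂x + (1/2)x²)e^(6x).


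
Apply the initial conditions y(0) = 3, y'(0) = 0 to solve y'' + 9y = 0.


Characteristic roots of r² + 9 = 0 are ±3i, so y = C₁cos(3x) + C₂sin(3x).
Apply y(0) = 3: C₁ = 3. Differentiate and apply y'(0) = 0: 3·C₂ = 0, so C₂ = 0.
Particular solution: y = 3cos(3x).


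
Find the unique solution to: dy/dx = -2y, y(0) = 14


General solution of y' = -2y is y = Ce^(-2x).
Apply y(0) = 14: C = 14.
Particular solution: y = 14e^(-2x).


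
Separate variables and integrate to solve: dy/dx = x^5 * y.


Separate variables: dy/y = x^5 dx.
Integrate: ln|y| = (1/6)x^6 + C₀.
Exponentiate: y = Ce^((1/6)x^6).


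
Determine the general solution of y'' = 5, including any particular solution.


Characteristic polynomial (r - 0)² = 0; repeated root r = 0.
y_h = (C₁ + C₂x). Forcing matches the repeated root (resonance), so try y_p = Ax².
Substitute and solve for A: 2A = 5, so A = 5/2.
General solution: y = C₁ + C₂x + (5/2)x².


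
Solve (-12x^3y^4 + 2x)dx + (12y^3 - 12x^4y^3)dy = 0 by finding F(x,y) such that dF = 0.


Check exactness: ∂M/∂y = -48x^3y^3 and ∂N/∂x = -48x^3y^3; equal, so the equation is exact.
Integrate M with respect to x (treating y as constant): ∫M dx = -3x^4y^4 + x^2 + h(y).
Differentiate w.r.t. y and set equal to N: the x-dependent terms already match, leaving h'(y) = 12y^3. Integrate: h(y) = 3y^4.
So F(x,y) = 3y^4 - 3x^4y^4 + x^2.
General solution: 3y^4 - 3x^4y^4 + x^2 = C.


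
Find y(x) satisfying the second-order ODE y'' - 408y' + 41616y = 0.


Characteristic equation: r² - 408r + 41616 = 0, i.e. (r - 204)² = 0.
Repeated root r = 204; include an x factor for the second linearly independent solution.
General solution: y = (C₁ + C₂x)e^(204x).


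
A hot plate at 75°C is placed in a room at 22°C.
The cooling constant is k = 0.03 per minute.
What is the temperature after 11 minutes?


Newton's law: dT/dt = -k(T - T_a) has solution T(t) = T_a + (T₀ - T_a)e^(-kt).
Plug in T_a = 22, T₀ = 75, k = 0.03, t = 11: T(11) = 22 + (53)e^(-0.33) ≈ 60.1°C.


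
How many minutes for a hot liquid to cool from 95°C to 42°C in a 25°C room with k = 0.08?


From T(t) = T_a + (T₀ - T_a)e^(-kt), set T(t) = 42:
(42 - 25) / (95 - 25) = e^(-0.08t), so t = -ln(0.243)/0.08 ≈ 17.7 minutes.


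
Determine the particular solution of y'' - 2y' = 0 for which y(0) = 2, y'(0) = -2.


Characteristic roots of r² - 2r = 0 are 2, 0.
General solution y = c₁ e^(2x) + c₂.
Apply y(0) = 2: c₁ + c₂ = 2. Apply y'(0) = -2: 2 c₁ + 0 c₂ = -2.
Solve: c₁ = -1, c₂ = 3.
Particular solution: y = -e^(2x) + 3.


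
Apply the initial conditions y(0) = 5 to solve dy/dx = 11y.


General solution of y' = 11y is y = Ce^(11x).
Apply y(0) = 5: C = 5.
Particular solution: y = 5e^(11x).


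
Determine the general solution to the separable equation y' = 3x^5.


Integrate both sides with respect to x: y = ∫ 3x^5 dx = (1/2)x^6 + C.


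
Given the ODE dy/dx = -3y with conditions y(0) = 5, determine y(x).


General solution of y' = -3y is y = Ce^(-3x).
Apply y(0) = 5: C = 5.
Particular solution: y = 5e^(-3x).


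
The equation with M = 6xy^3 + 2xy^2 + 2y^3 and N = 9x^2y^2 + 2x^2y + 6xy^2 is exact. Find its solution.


Check exactness: ∂M/∂y = 18xy^2 + 4xy + 6y^2 and ∂N/∂x = 18xy^2 + 4xy + 6y^2; equal, so the equation is exact.
Integrate M with respect to x (treating y as constant): ∫M dx = 3x^2y^3 + x^2y^2 + 2xy^3 + h(y).
Differentiate w.r.t. y and set equal to N: all terms match, so h'(y) = 0 and h is a constant absorbed into C.
General solution: 3x^2y^3 + x^2y^2 + 2xy^3 = C.


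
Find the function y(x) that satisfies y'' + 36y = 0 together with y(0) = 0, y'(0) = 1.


Characteristic roots of r² + 36 = 0 are ±6i, so y = C₁cos(6x) + C₂sin(6x).
Apply y(0) = 0: C₁ = 0. Differentiate and apply y'(0) = 1: 6·C₂ = 1, so C₂ = 1/6.
Particular solution: y = (1/6)sin(6x).


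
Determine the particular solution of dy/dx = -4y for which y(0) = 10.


General solution of y' = -4y is y = Ce^(-4x).
Apply y(0) = 10: C = 10.
Particular solution: y = 10e^(-4x).


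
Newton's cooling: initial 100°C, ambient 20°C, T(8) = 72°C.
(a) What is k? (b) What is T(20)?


Newton's law: T(t) = T_a + (T₀ - T_a)e^(-kt).
(a) Use T(8) = 72: (72 - 20)/(100 - 20) = e^(-k·8), so k = -ln(0.650)/8 ≈ 0.0538.
(b) Apply k to t = 20: T(20) = 20 + (80)e^(-1.077) ≈ 47.3°C.


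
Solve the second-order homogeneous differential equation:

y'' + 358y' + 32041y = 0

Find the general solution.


Characteristic equation: r² + 358r + 32041 = 0, i.e. (r + 179)² = 0.
Repeated root r = -179; include an x factor for the second linearly independent solution.
General solution: y = (C₁ + C₂x)e^(-179x).


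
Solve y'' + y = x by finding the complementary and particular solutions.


Homogeneous: r² + 1 = 0 ⇒ r = ±1i, y_h = C₁cos(x) + C₂sin(x).
Polynomial forcing; try y_p = Ax + B. Then y_p'' + 1 y_p = 1(Ax + B) = x, so B = 0 and A = 1.
General solution: y = C₁cos(x) + C₂sin(x) + x.


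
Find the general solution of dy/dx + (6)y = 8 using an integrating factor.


P(x) = 6, Q(x) = 8; integrating factor μ = e^(6x).
(μ y)' = 8e^(6x) ⇒ μ y = (4/3)e^(6x) + C.
Divide by μ: y = 4/3 + Ce^(-6x).


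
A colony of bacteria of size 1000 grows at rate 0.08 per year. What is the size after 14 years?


The ODE dP/dt = 0.08P has solution P(t) = P(0)e^(0.08t).
Substitute P(0) = 1000 and t = 14: P(14) = 1000 e^(1.12) ≈ 3065.


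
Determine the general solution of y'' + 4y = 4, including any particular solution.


Homogeneous part: r² + 4 = 0 ⇒ r = ±2i, so y_h = C₁cos(2x) + C₂sin(2x).
Try constant y_p = A; plug in: 4A = 4 ⇒ A = 1.
General solution: y = C₁cos(2x) + C₂sin(2x) + 1.


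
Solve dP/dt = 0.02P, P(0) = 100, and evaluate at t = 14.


The ODE dP/dt = 0.02P has solution P(t) = P(0)e^(0.02t).
Substitute P(0) = 100 and t = 14: P(14) = 100 e^(0.28) ≈ 132.


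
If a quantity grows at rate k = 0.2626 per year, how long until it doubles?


Exponential growth: P(t) = P₀ e^(0.2626t). Set P(t)/P₀ = 2: e^(0.2626t) = 2.
Solve: t = ln(2)/0.2626 ≈ 2.64 years.


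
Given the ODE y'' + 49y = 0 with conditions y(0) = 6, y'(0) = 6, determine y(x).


Characteristic roots of r² + 49 = 0 are ±7i, so y = C₁cos(7x) + C₂sin(7x).
Apply y(0) = 6: C₁ = 6. Differentiate and apply y'(0) = 6: 7·C₂ = 6, so C₂ = 6/7.
Particular solution: y = 6cos(7x) + (6/7)sin(7x).


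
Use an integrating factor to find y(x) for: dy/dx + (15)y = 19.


P(x) = 15, Q(x) = 19; integrating factor μ = e^(15x).
(μ y)' = 19e^(15x) ⇒ μ y = (19/15)e^(15x) + C.
Divide by μ: y = 19/15 + Ce^(-15x).


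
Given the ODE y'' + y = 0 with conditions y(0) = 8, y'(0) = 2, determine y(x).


Characteristic roots of r² + 1 = 0 are ±1i, so y = C₁cos(x) + C₂sin(x).
Apply y(0) = 8: C₁ = 8. Differentiate and apply y'(0) = 2: 1·C₂ = 2, so C₂ = 2.
Particular solution: y = 8cos(x) + 2sin(x).


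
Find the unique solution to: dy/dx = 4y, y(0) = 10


General solution of y' = 4y is y = Ce^(4x).
Apply y(0) = 10: C = 10.
Particular solution: y = 10e^(4x).


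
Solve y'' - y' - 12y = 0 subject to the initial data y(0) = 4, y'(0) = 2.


Characteristic roots of r² - r - 12 = 0 are -3, 4.
General solution y = c₁ e^(-3x) + c₂ e^(4x).
Apply y(0) = 4: c₁ + c₂ = 4. Apply y'(0) = 2: -3 c₁ + 4 c₂ = 2.
Solve: c₁ = 2, c₂ = 2.
Particular solution: y = 2e^(-3x) + 2e^(4x).


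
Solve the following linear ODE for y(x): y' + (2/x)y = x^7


P(x) = 2/x ⇒ μ = x^2.
(x^2 y)' = x^2·x^7 = x^9.
Integrate: x^2 y = x^10/(10) + C.
Solve for y: y = (1/10)x^8 + C/x^2.


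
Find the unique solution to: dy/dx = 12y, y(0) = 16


General solution of y' = 12y is y = Ce^(12x).
Apply y(0) = 16: C = 16.
Particular solution: y = 16e^(12x).


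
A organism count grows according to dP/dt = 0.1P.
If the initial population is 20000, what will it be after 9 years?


The ODE dP/dt = 0.1P has solution P(t) = P(0)e^(0.1t).
Substitute P(0) = 20000 and t = 9: P(9) = 20000 e^(0.90) ≈ 49192.


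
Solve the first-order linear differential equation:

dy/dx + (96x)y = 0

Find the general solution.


P(x) = 96x ⇒ μ = e^(48x²).
Q(x) = 0 so μ y is constant: y = Ce^(-48x²).


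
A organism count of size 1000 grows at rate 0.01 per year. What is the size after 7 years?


The ODE dP/dt = 0.01P has solution P(t) = P(0)e^(0.01t).
Substitute P(0) = 1000 and t = 7: P(7) = 1000 e^(0.07) ≈ 1073.


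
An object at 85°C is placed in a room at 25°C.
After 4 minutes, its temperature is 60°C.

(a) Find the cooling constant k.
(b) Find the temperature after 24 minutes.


Newton's law: T(t) = T_a + (T₀ - T_a)e^(-kt).
(a) Use T(4) = 60: (60 - 25)/(85 - 25) = e^(-k·4), so k = -ln(0.583)/4 ≈ 0.1347.
(b) Apply k to t = 24: T(24) = 25 + (60)e^(-3.234) ≈ 27.4°C.


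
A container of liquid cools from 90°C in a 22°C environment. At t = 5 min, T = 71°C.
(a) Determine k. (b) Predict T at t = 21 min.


Newton's law: T(t) = T_a + (T₀ - T_a)e^(-kt).
(a) Use T(5) = 71: (71 - 22)/(90 - 22) = e^(-k·5), so k = -ln(0.721)/5 ≈ 0.0655.
(b) Apply k to t = 21: T(21) = 22 + (68)e^(-1.376) ≈ 39.2°C.


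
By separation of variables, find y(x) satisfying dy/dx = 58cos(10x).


g(y) = 1, so integrate directly: y = ∫ 58cos(10x) dx = (29/5)sin(10x) + C.


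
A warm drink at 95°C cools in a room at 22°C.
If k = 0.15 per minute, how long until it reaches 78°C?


From T(t) = T_a + (T₀ - T_a)e^(-kt), set T(t) = 78:
(78 - 22) / (95 - 22) = e^(-0.15t), so t = -ln(0.767)/0.15 ≈ 1.8 minutes.


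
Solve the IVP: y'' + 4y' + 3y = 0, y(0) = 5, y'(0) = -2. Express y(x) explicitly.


Characteristic roots of r² + 4r + 3 = 0 are -1, -3.
General solution y = c₁ e^(-x) + c₂ e^(-3x).
Apply y(0) = 5: c₁ + c₂ = 5. Apply y'(0) = -2: -1 c₁ - 3 c₂ = -2.
Solve: c₁ = 13/2, c₂ = -3/2.
Particular solution: y = (13/2)e^(-x) - (3/2)e^(-3x).


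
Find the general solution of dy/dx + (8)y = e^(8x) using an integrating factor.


P(x) = 8 ⇒ μ = e^(8x).
(μ y)' = e^(16x) ⇒ μ y = e^(16x)/16 + C.
Divide by μ: y = (1/16)e^(8x) + Ce^(-8x).


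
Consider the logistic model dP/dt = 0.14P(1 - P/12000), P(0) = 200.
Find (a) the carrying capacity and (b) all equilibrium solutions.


Logistic ODE dP/dt = 0.14P(1 - P/12000) has equilibria where dP/dt = 0, i.e. P = 0 or P = 12000.
The coefficient (1 - P/K) = 0 when P = K, identifying K = 12000 as the carrying capacity.
(a) K = 12000; (b) equilibria P = 0 and P = 12000.


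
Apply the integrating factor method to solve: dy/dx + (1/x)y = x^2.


P(x) = 1/x ⇒ μ = x^1.
(x^1 y)' = x^1·x^2 = x^3.
Integrate: x^1 y = x^4/(4) + C.
Solve for y: y = (1/4)x^3 + C/x^1.


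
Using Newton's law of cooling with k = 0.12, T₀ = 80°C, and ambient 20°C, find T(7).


Newton's law: dT/dt = -k(T - T_a) has solution T(t) = T_a + (T₀ - T_a)e^(-kt).
Plug in T_a = 20, T₀ = 80, k = 0.12, t = 7: T(7) = 20 + (60)e^(-0.84) ≈ 45.9°C.


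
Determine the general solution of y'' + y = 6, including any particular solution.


Homogeneous part: r² + 1 = 0 ⇒ r = ±1i, so y_h = C₁cos(x) + C₂sin(x).
Try constant y_p = A; plug in: 1A = 6 ⇒ A = 6.
General solution: y = C₁cos(x) + C₂sin(x) + 6.


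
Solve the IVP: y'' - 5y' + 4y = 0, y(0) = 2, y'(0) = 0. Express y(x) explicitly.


Characteristic roots of r² - 5r + 4 = 0 are 1, 4.
General solution y = c₁ e^(x) + c₂ e^(4x).
Apply y(0) = 2: c₁ + c₂ = 2. Apply y'(0) = 0: 1 c₁ + 4 c₂ = 0.
Solve: c₁ = 8/3, c₂ = -2/3.
Particular solution: y = (8/3)e^(x) - (2/3)e^(4x).


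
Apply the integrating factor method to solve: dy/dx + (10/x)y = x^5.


P(x) = 10/x ⇒ μ = x^10.
(x^10 y)' = x^10·x^5 = x^15.
Integrate: x^10 y = x^16/(16) + C.
Solve for y: y = (1/16)x^6 + C/x^10.


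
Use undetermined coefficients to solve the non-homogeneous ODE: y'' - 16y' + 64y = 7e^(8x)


Characteristic polynomial (r - 8)² = 0; repeated root r = 8.
y_h = (C₁ + C₂x)e^(8x). Forcing matches the repeated root (resonance), so try y_p = Ax² e^(8x).
Substitute and solve for A: 2A = 7, so A = 7/2.
General solution: y = (C₁ + C₂x + (7/2)x²)e^(8x).


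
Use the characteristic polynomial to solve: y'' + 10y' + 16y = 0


Characteristic equation: r² + 10r + 16 = 0.
Factor: (r + 2)(r + 8) = 0 ⇒ r = -2, -8 (distinct real).
General solution: y = C₁e^(-2x) + C₂e^(-8x).


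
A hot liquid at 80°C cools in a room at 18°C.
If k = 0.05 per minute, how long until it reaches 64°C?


From T(t) = T_a + (T₀ - T_a)e^(-kt), set T(t) = 64:
(64 - 18) / (80 - 18) = e^(-0.05t), so t = -ln(0.742)/0.05 ≈ 6.0 minutes.


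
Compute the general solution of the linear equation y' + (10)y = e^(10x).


P(x) = 10 ⇒ μ = e^(10x).
(μ y)' = e^(20x) ⇒ μ y = (1/20)e^(20x) + C.
Divide by μ: y = (1/20)e^(10x) + Ce^(-10x).


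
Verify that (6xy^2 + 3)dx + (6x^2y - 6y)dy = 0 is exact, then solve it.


Check exactness: ∂M/∂y = 12xy and ∂N/∂x = 12xy; equal, so the equation is exact.
Integrate M with respect to x (treating y as constant): ∫M dx = 3x^2y^2 + 3x + h(y).
Differentiate w.r.t. y and set equal to N: the x-dependent terms already match, leaving h'(y) = -6y. Integrate: h(y) = -3y^2.
So F(x,y) = 3x^2y^2 + 3x - 3y^2.
General solution: 3x^2y^2 + 3x - 3y^2 = C.


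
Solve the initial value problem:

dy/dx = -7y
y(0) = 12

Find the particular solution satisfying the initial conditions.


General solution of y' = -7y is y = Ce^(-7x).
Apply y(0) = 12: C = 12.
Particular solution: y = 12e^(-7x).


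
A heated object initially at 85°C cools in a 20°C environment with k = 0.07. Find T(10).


Newton's law: dT/dt = -k(T - T_a) has solution T(t) = T_a + (T₀ - T_a)e^(-kt).
Plug in T_a = 20, T₀ = 85, k = 0.07, t = 10: T(10) = 20 + (65)e^(-0.70) ≈ 52.3°C.


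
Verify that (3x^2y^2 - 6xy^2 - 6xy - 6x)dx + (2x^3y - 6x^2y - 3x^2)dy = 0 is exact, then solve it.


Check exactness: ∂M/∂y = 6x^2y - 12xy - 6x and ∂N/∂x = 6x^2y - 12xy - 6x; equal, so the equation is exact.
Integrate M with respect to x (treating y as constant): ∫M dx = x^3y^2 - 3x^2y^2 - 3x^2y - 3x^2 + h(y).
Differentiate w.r.t. y and set equal to N: all terms match, so h'(y) = 0 and h is a constant absorbed into C.
General solution: x^3y^2 - 3x^2y^2 - 3x^2y - 3x^2 = C.


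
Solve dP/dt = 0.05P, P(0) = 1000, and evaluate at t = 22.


The ODE dP/dt = 0.05P has solution P(t) = P(0)e^(0.05t).
Substitute P(0) = 1000 and t = 22: P(22) = 1000 e^(1.10) ≈ 3004.


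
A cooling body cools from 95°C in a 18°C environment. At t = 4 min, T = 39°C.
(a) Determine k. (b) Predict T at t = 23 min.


Newton's law: T(t) = T_a + (T₀ - T_a)e^(-kt).
(a) Use T(4) = 39: (39 - 18)/(95 - 18) = e^(-k·4), so k = -ln(0.273)/4 ≈ 0.3248.
(b) Apply k to t = 23: T(23) = 18 + (77)e^(-7.471) ≈ 18.0°C.


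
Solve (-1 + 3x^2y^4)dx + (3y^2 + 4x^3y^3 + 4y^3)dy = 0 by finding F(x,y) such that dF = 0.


Check exactness: ∂M/∂y = 12x^2y^3 and ∂N/∂x = 12x^2y^3; equal, so the equation is exact.
Integrate M with respect to x (treating y as constant): ∫M dx = -x + x^3y^4 + h(y).
Differentiate w.r.t. y and set equal to N: the x-dependent terms already match, leaving h'(y) = 3y^2 + 4y^3. Integrate: h(y) = y^3 + y^4.
So F(x,y) = y^3 - x + x^3y^4 + y^4.
General solution: y^3 - x + x^3y^4 + y^4 = C.


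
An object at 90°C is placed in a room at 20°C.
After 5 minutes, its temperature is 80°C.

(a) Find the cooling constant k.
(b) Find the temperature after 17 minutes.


Newton's law: T(t) = T_a + (T₀ - T_a)e^(-kt).
(a) Use T(5) = 80: (80 - 20)/(90 - 20) = e^(-k·5), so k = -ln(0.857)/5 ≈ 0.0308.
(b) Apply k to t = 17: T(17) = 20 + (70)e^(-0.524) ≈ 61.4°C.


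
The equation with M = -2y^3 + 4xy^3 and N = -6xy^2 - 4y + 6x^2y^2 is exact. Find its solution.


Check exactness: ∂M/∂y = -6y^2 + 12xy^2 and ∂N/∂x = -6y^2 + 12xy^2; equal, so the equation is exact.
Integrate M with respect to x (treating y as constant): ∫M dx = -2xy^3 + 2x^2y^3 + h(y).
Differentiate w.r.t. y and set equal to N: the x-dependent terms already match, leaving h'(y) = -4y. Integrate: h(y) = -2y^2.
So F(x,y) = -2xy^3 - 2y^2 + 2x^2y^3.
General solution: -2xy^3 - 2y^2 + 2x^2y^3 = C.


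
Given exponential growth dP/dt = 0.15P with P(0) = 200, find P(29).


The ODE dP/dt = 0.15P has solution P(t) = P(0)e^(0.15t).
Substitute P(0) = 200 and t = 29: P(29) = 200 e^(4.35) ≈ 15496.


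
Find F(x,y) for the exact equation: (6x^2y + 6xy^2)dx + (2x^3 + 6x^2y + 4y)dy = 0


Check exactness: ∂M/∂y = 6x^2 + 12xy and ∂N/∂x = 6x^2 + 12xy; equal, so the equation is exact.
Integrate M with respect to x (treating y as constant): ∫M dx = 2x^3y + 3x^2y^2 + h(y).
Differentiate w.r.t. y and set equal to N: the x-dependent terms already match, leaving h'(y) = 4y. Integrate: h(y) = 2y^2.
So F(x,y) = 2x^3y + 3x^2y^2 + 2y^2.
General solution: 2x^3y + 3x^2y^2 + 2y^2 = C.


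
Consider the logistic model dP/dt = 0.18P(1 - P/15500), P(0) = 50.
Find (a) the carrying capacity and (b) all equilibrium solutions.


Logistic ODE dP/dt = 0.18P(1 - P/15500) has equilibria where dP/dt = 0, i.e. P = 0 or P = 15500.
The coefficient (1 - P/K) = 0 when P = K, identifying K = 15500 as the carrying capacity.
(a) K = 15500; (b) equilibria P = 0 and P = 15500.


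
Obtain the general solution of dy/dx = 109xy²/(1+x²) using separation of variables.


Separate: dy/y² = 109x/(1+x²) dx.
Integrate LHS: ∫ dy/y² = -1/y.
Integrate RHS via u = 1+x²: (109/2)ln(1+x²) + C.
Result: -1/y = (109/2)ln(1+x²) + C.


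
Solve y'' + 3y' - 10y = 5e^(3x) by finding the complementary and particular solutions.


Characteristic roots of r² + 3r - 10 = 0 are 2, -5.
y_h = C₁e^(2x) + C₂e^(-5x).
Forcing exponent 3 is not a characteristic root; try y_p = Ae^(3x).
Substitute: A·(9 + (3)·3 + (-10)) = A·8 = 5, so A = 5/8.
General solution: y = C₁e^(2x) + C₂e^(-5x) + (5/8)e^(3x).


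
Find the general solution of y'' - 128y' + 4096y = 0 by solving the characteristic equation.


Characteristic equation: r² - 128r + 4096 = 0, i.e. (r - 64)² = 0.
Repeated root r = 64; include an x factor for the second linearly independent solution.
General solution: y = (C₁ + C₂x)e^(64x).


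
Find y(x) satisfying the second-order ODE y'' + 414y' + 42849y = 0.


Characteristic equation: r² + 414r + 42849 = 0, i.e. (r + 207)² = 0.
Repeated root r = -207; include an x factor for the second linearly independent solution.
General solution: y = (C₁ + C₂x)e^(-207x).


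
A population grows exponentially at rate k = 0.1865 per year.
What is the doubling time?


Exponential growth: P(t) = P₀ e^(0.1865t). Set P(t)/P₀ = 2: e^(0.1865t) = 2.
Solve: t = ln(2)/0.1865 ≈ 3.72 years.


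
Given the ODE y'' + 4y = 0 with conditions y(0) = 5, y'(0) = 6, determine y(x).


Characteristic roots of r² + 4 = 0 are ±2i, so y = C₁cos(2x) + C₂sin(2x).
Apply y(0) = 5: C₁ = 5. Differentiate and apply y'(0) = 6: 2·C₂ = 6, so C₂ = 3.
Particular solution: y = 5cos(2x) + 3sin(2x).


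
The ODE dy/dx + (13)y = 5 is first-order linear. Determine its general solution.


P(x) = 13, Q(x) = 5; integrating factor μ = e^(13x).
(μ y)' = 5e^(13x) ⇒ μ y = (5/13)e^(13x) + C.
Divide by μ: y = 5/13 + Ce^(-13x).


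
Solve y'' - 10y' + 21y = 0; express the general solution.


Characteristic equation: r² - 10r + 21 = 0.
Factor: (r - 7)(r - 3) = 0 ⇒ r = 7, 3 (distinct real).
General solution: y = C₁e^(7x) + C₂e^(3x).


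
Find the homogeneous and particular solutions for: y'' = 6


Characteristic polynomial (r - 0)² = 0; repeated root r = 0.
y_h = (C₁ + C₂x). Forcing matches the repeated root (resonance), so try y_p = Ax².
Substitute and solve for A: 2A = 6, so A = 3.
General solution: y = C₁ + C₂x + 3x².


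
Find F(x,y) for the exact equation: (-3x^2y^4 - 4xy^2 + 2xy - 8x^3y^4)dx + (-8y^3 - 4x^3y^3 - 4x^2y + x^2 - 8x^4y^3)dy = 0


Check exactness: ∂M/∂y = -12x^2y^3 - 8xy + 2x - 32x^3y^3 and ∂N/∂x = -12x^2y^3 - 8xy + 2x - 32x^3y^3; equal, so the equation is exact.
Integrate M with respect to x (treating y as constant): ∫M dx = -x^3y^4 - 2x^2y^2 + x^2y - 2x^4y^4 + h(y).
Differentiate w.r.t. y and set equal to N: the x-dependent terms already match, leaving h'(y) = -8y^3. Integrate: h(y) = -2y^4.
So F(x,y) = -2y^4 - x^3y^4 - 2x^2y^2 + x^2y - 2x^4y^4.
General solution: -2y^4 - x^3y^4 - 2x^2y^2 + x^2y - 2x^4y^4 = C.


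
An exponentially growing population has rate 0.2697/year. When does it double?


Exponential growth: P(t) = P₀ e^(0.2697t). Set P(t)/P₀ = 2: e^(0.2697t) = 2.
Solve: t = ln(2)/0.2697 ≈ 2.57 years.


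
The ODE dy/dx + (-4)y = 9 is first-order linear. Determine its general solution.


P(x) = -4 ⇒ μ = e^(-4x).
(μ y)' = 9e^(-4x) ⇒ μ y = -(9/4)e^(-4x) + C.
Divide by μ: y = -9/4 + Ce^(4x).


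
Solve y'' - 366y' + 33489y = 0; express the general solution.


Characteristic equation: r² - 366r + 33489 = 0, i.e. (r - 183)² = 0.
Repeated root r = 183; include an x factor for the second linearly independent solution.
General solution: y = (C₁ + C₂x)e^(183x).


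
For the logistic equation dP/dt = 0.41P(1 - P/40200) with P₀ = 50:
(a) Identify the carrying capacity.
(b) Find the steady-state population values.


Logistic ODE dP/dt = 0.41P(1 - P/40200) has equilibria where dP/dt = 0, i.e. P = 0 or P = 40200.
The coefficient (1 - P/K) = 0 when P = K, identifying K = 40200 as the carrying capacity.
(a) K = 40200; (b) equilibria P = 0 and P = 40200.


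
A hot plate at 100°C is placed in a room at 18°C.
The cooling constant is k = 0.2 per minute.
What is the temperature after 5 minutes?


Newton's law: dT/dt = -k(T - T_a) has solution T(t) = T_a + (T₀ - T_a)e^(-kt).
Plug in T_a = 18, T₀ = 100, k = 0.2, t = 5: T(5) = 18 + (82)e^(-1.00) ≈ 48.2°C.


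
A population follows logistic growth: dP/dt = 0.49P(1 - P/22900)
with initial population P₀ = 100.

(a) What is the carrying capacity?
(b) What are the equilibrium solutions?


Logistic ODE dP/dt = 0.49P(1 - P/22900) has equilibria where dP/dt = 0, i.e. P = 0 or P = 22900.
The coefficient (1 - P/K) = 0 when P = K, identifying K = 22900 as the carrying capacity.
(a) K = 22900; (b) equilibria P = 0 and P = 22900.


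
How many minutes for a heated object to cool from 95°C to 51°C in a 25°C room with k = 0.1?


From T(t) = T_a + (T₀ - T_a)e^(-kt), set T(t) = 51:
(51 - 25) / (95 - 25) = e^(-0.1t), so t = -ln(0.371)/0.1 ≈ 9.9 minutes.


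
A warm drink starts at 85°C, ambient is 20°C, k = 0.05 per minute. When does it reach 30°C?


From T(t) = T_a + (T₀ - T_a)e^(-kt), set T(t) = 30:
(30 - 20) / (85 - 20) = e^(-0.05t), so t = -ln(0.154)/0.05 ≈ 37.4 minutes.


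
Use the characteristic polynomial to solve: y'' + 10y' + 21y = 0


Characteristic equation: r² + 10r + 21 = 0.
Factor: (r + 3)(r + 7) = 0 ⇒ r = -3, -7 (distinct real).
General solution: y = C₁e^(-3x) + C₂e^(-7x).


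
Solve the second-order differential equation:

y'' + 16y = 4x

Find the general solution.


Homogeneous: r² + 16 = 0 ⇒ r = ±4i, y_h = C₁cos(4x) + C₂sin(4x).
Polynomial forcing; try y_p = Ax + B. Then y_p'' + 16 y_p = 16(Ax + B) = 4x, so B = 0 and A = 1/4.
General solution: y = C₁cos(4x) + C₂sin(4x) + (1/4)x.


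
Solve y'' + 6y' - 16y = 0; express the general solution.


Characteristic equation: r² + 6r - 16 = 0.
Factor: (r - 2)(r + 8) = 0 ⇒ r = 2, -8 (distinct real).
General solution: y = C₁e^(2x) + C₂e^(-8x).


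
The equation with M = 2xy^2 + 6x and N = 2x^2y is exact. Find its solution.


Check exactness: ∂M/∂y = 4xy and ∂N/∂x = 4xy; equal, so the equation is exact.
Integrate M with respect to x (treating y as constant): ∫M dx = x^2y^2 + 3x^2 + h(y).
Differentiate w.r.t. y and set equal to N: all terms match, so h'(y) = 0 and h is a constant absorbed into C.
General solution: x^2y^2 + 3x^2 = C.


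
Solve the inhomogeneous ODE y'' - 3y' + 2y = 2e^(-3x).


Characteristic roots of r² - 3r + 2 = 0 are 2, 1.
y_h = C₁e^(2x) + C₂e^(x).
Forcing exponent -3 is not a characteristic root; try y_p = Ae^(-3x).
Substitute: A·(9 + (-3)·-3 + (2)) = A·20 = 2, so A = 1/10.
General solution: y = C₁e^(2x) + C₂e^(x) + (1/10)e^(-3x).


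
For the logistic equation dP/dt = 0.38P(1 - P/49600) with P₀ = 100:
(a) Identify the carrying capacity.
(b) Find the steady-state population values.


Logistic ODE dP/dt = 0.38P(1 - P/49600) has equilibria where dP/dt = 0, i.e. P = 0 or P = 49600.
The coefficient (1 - P/K) = 0 when P = K, identifying K = 49600 as the carrying capacity.
(a) K = 49600; (b) equilibria P = 0 and P = 49600.


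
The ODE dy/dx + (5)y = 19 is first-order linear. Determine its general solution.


P(x) = 5, Q(x) = 19; integrating factor μ = e^(5x).
(μ y)' = 19e^(5x) ⇒ μ y = (19/5)e^(5x) + C.
Divide by μ: y = 19/5 + Ce^(-5x).


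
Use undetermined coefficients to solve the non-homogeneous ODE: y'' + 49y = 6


Homogeneous part: r² + 49 = 0 ⇒ r = ±7i, so y_h = C₁cos(7x) + C₂sin(7x).
Try constant y_p = A; plug in: 49A = 6 ⇒ A = 6/49.
General solution: y = C₁cos(7x) + C₂sin(7x) + 6/49.


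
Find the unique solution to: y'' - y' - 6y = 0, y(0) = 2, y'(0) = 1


Characteristic roots of r² - r - 6 = 0 are -2, 3.
General solution y = c₁ e^(-2x) + c₂ e^(3x).
Apply y(0) = 2: c₁ + c₂ = 2. Apply y'(0) = 1: -2 c₁ + 3 c₂ = 1.
Solve: c₁ = 1, c₂ = 1.
Particular solution: y = e^(-2x) + e^(3x).


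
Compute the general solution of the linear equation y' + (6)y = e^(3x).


P(x) = 6 ⇒ μ = e^(6x).
(μ y)' = e^(9x) ⇒ μ y = e^(9x)/9 + C.
Divide by μ: y = (1/9)e^(3x) + Ce^(-6x).


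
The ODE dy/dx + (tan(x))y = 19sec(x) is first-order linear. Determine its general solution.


P(x) = tan(x) ⇒ μ = e^(∫tan(x)dx) = sec(x).
(sec(x) y)' = 19sec²(x) ⇒ sec(x) y = 19tan(x) + C.
Multiply by cos(x): y = 19sin(x) + C·cos(x).


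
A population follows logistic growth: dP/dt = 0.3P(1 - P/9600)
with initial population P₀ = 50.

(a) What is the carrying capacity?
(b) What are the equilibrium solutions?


Logistic ODE dP/dt = 0.3P(1 - P/9600) has equilibria where dP/dt = 0, i.e. P = 0 or P = 9600.
The coefficient (1 - P/K) = 0 when P = K, identifying K = 9600 as the carrying capacity.
(a) K = 9600; (b) equilibria P = 0 and P = 9600.


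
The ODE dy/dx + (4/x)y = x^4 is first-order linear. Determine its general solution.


P(x) = 4/x ⇒ μ = x^4.
(x^4 y)' = x^8 ⇒ x^4 y = x^9/(9) + C.
Solve for y: y = (1/9)x^5 + C/x^4.


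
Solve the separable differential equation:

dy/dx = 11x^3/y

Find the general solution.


Separate variables: y dy = 11x^3 dx.
Integrate both sides: y²/2 = (11/4)x^4 + C₀.
Multiply by 2: y² = (11/2)x^4 + C.


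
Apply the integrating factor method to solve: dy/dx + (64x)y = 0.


P(x) = 64x ⇒ μ = e^(32x²).
Q(x) = 0 so μ y is constant: y = Ce^(-32x²).


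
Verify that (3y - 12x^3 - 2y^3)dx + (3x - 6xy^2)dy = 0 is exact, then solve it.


Check exactness: ∂M/∂y = 3 - 6y^2 and ∂N/∂x = 3 - 6y^2; equal, so the equation is exact.
Integrate M with respect to x (treating y as constant): ∫M dx = 3xy - 3x^4 - 2xy^3 + h(y).
Differentiate w.r.t. y and set equal to N: all terms match, so h'(y) = 0 and h is a constant absorbed into C.
General solution: 3xy - 3x^4 - 2xy^3 = C.


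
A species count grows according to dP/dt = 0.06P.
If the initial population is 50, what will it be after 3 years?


The ODE dP/dt = 0.06P has solution P(t) = P(0)e^(0.06t).
Substitute P(0) = 50 and t = 3: P(3) = 50 e^(0.18) ≈ 60.


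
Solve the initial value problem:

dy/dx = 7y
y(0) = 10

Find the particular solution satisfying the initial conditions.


General solution of y' = 7y is y = Ce^(7x).
Apply y(0) = 10: C = 10.
Particular solution: y = 10e^(7x).


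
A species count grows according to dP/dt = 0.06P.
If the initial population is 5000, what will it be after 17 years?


The ODE dP/dt = 0.06P has solution P(t) = P(0)e^(0.06t).
Substitute P(0) = 5000 and t = 17: P(17) = 5000 e^(1.02) ≈ 13866.


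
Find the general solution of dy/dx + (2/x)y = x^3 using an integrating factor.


P(x) = 2/x ⇒ μ = x^2.
(x^2 y)' = x^2·x^3 = x^5.
Integrate: x^2 y = x^6/(6) + C.
Solve for y: y = (1/6)x^4 + C/x^2.


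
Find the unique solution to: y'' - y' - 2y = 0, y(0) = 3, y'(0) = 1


Characteristic roots of r² - r - 2 = 0 are 2, -1.
General solution y = c₁ e^(2x) + c₂ e^(-x).
Apply y(0) = 3: c₁ + c₂ = 3. Apply y'(0) = 1: 2 c₁ - 1 c₂ = 1.
Solve: c₁ = 4/3, c₂ = 5/3.
Particular solution: y = (4/3)e^(2x) + (5/3)e^(-x).


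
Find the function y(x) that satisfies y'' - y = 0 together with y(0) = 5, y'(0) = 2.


Characteristic roots of r² - 1 = 0 are -1, 1.
General solution y = c₁ e^(-x) + c₂ e^(x).
Apply y(0) = 5: c₁ + c₂ = 5. Apply y'(0) = 2: -1 c₁ + 1 c₂ = 2.
Solve: c₁ = 3/2, c₂ = 7/2.
Particular solution: y = (3/2)e^(-x) + (7/2)e^(x).


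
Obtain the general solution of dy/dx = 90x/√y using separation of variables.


Separate: √y dy = 90x dx.
Integrate: (2/3)y^(3/2) = 45x² + C.


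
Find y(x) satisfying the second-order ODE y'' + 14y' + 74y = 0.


Characteristic equation: r² + 14r + 74 = 0.
Discriminant is negative; roots r = -7 ± 5i (complex conjugate pair).
General solution uses e^(α x)(C₁ cos(β x) + C₂ sin(β x)): y = e^(-7x)(C₁cos(5x) + C₂sin(5x)).


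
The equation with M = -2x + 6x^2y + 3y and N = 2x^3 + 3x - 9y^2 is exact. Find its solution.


Check exactness: ∂M/∂y = 6x^2 + 3 and ∂N/∂x = 6x^2 + 3; equal, so the equation is exact.
Integrate M with respect to x (treating y as constant): ∫M dx = -x^2 + 2x^3y + 3xy + h(y).
Differentiate w.r.t. y and set equal to N: the x-dependent terms already match, leaving h'(y) = -9y^2. Integrate: h(y) = -3y^3.
So F(x,y) = -x^2 + 2x^3y + 3xy - 3y^3.
General solution: -x^2 + 2x^3y + 3xy - 3y^3 = C.


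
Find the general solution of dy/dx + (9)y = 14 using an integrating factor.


P(x) = 9, Q(x) = 14; integrating factor μ = e^(9x).
(μ y)' = 14e^(9x) ⇒ μ y = (14/9)e^(9x) + C.
Divide by μ: y = 14/9 + Ce^(-9x).
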